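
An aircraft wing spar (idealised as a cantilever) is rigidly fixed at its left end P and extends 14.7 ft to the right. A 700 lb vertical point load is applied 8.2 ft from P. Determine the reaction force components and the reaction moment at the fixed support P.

ΣF_x = 0: P_x = 0.
ΣF_y = 0: P_y − 700 = 0 → P_y = 700.0 lb.
ΣM about P: M_P − 700·8.2 = 0 → M_P = 5740 lb·ft.

P_x = 0, P_y = 700.0 lb, M_P = 5740 lb·ft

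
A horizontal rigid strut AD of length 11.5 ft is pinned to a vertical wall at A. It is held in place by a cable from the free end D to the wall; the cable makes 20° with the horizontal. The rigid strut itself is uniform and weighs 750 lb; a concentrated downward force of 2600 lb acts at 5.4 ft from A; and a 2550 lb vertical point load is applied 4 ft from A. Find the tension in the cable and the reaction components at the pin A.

T = 7259 lb, A_x = 6822 lb, A_y = 3417 lb

ΣM about A: T·sin20°·11.5 − 750·5.75 − 2600·5.4 − 2550·4 = 0 → T = 28552.5/(11.5·0.34202) = 7259.3 ≈ 7259 lb.
ΣF_x = 0: A_x − T·cos20° = 0 → A_x = 7259.3 × 0.939693 = 6822 lb.
ΣF_y = 0: A_y + T·sin20° − 750 − 2600 − 2550 = 0 → A_y = 5900 − 7259.3 × 0.34202 = 3417 lb.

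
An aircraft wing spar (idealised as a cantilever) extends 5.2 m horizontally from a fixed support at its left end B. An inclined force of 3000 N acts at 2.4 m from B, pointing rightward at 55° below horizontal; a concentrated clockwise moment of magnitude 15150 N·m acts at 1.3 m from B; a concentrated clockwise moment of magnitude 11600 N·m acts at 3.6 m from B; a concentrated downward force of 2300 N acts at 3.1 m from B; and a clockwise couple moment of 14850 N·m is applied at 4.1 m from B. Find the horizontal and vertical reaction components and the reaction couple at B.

ΣF_x = 0: B_x + 3000·cos55° = 0 → B_x = -1721 N.
ΣF_y = 0: B_y − 3000·sin55° − 2300 = 0 → B_y = 4757 N.
ΣM about B: M_B − 3000·sin55°·2.4 − 15150 − 11600 − 2300·3.1 − 14850 = 0 → M_B = 54630 N·m.

B_x = -1721 N, B_y = 4757 N, M_B = 54630 N·m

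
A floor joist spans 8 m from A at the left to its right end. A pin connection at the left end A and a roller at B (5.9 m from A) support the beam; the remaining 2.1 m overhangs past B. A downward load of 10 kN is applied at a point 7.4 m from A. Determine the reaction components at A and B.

Moments about A: B_y·5.9 − 10·7.4 = 0 → B_y = 74/5.9 = 12.5424 ≈ 12.54 kN.
ΣF_y = 0: A_y + 12.5424 − 10 = 0 → A_y = -2.542 kN.
ΣF_x = 0: no horizontal applied forces, so A_x = 0.

A_x = 0, A_y = -2.542 kN, B_y = 12.54 kN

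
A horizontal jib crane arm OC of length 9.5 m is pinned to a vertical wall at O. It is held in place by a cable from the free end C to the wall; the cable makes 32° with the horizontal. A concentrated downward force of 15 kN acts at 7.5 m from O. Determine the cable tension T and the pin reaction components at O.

T = 22.35 kN, O_x = 18.95 kN, O_y = 3.158 kN

ΣM about O: T·sin32°·9.5 − 15·7.5 = 0 → T = 112.5/(9.5·0.529919) = 22.347 ≈ 22.35 kN.
ΣF_x = 0: O_x − T·cos32° = 0 → O_x = 22.347 × 0.848048 = 18.95 kN.
ΣF_y = 0: O_y + T·sin32° − 15 = 0 → O_y = 15 − 22.347 × 0.529919 = 3.158 kN.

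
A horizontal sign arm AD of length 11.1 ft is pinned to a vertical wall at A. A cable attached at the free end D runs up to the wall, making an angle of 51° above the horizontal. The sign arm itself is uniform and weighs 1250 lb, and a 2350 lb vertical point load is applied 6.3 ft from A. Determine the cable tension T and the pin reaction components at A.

T = 2520 lb, A_x = 1586 lb, A_y = 1641 lb

ΣM about A: T·sin51°·11.1 − 1250·5.55 − 2350·6.3 = 0 → T = 21742.5/(11.1·0.777146) = 2520.48 ≈ 2520 lb.
ΣF_x = 0: A_x − T·cos51° = 0 → A_x = 2520.48 × 0.62932 = 1586 lb.
ΣF_y = 0: A_y + T·sin51° − 1250 − 2350 = 0 → A_y = 3600 − 2520.48 × 0.777146 = 1641 lb.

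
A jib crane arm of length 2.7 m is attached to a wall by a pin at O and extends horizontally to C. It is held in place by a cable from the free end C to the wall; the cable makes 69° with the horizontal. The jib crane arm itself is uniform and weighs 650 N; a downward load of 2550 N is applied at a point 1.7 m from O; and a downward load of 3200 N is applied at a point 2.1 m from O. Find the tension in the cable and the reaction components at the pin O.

T = 4734 N, O_x = 1696 N, O_y = 1981 N

ΣM about O: T·sin69°·2.7 − 650·1.35 − 2550·1.7 − 3200·2.1 = 0 → T = 11932.5/(2.7·0.93358) = 4733.87 ≈ 4734 N.
ΣF_x = 0: O_x − T·cos69° = 0 → O_x = 4733.87 × 0.358368 = 1696 N.
ΣF_y = 0: O_y + T·sin69° − 650 − 2550 − 3200 = 0 → O_y = 6400 − 4733.87 × 0.93358 = 1981 N.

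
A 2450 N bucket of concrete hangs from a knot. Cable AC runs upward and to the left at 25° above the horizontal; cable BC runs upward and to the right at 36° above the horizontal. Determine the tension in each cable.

T_AC = 2266 N, T_BC = 2539 N

ΣF_x = 0: −T_AC·cos25° + T_BC·cos36° = 0 → T_BC = 1.12026·T_AC.
ΣF_y = 0: T_AC·sin25° + T_BC·sin36° = 2450.
Substitute: T_AC·(0.422618 + 1.12026·0.587785) = 2450 → T_AC = 2266.23 ≈ 2266 N.
Then T_BC = 1.12026 × 2266.23 = 2539 N.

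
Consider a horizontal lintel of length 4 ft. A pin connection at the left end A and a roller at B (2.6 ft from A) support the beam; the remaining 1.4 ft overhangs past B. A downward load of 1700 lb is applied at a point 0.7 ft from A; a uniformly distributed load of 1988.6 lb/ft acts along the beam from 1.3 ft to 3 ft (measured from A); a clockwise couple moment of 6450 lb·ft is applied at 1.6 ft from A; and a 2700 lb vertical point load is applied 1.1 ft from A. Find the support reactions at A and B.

Resultant of the distributed load: 1988.6 × 1.7 = 3380.62 lb at 2.15 ft from A.
Moments about A: B_y·2.6 − 1700·0.7 − (1988.6·1.7)·2.15 − 6450 − 2700·1.1 = 0 → B_y = 17878.333/2.6 = 6876.28 ≈ 6876 lb.
ΣF_y = 0: A_y + 6876.28 − 1700 − 1988.6·1.7 − 2700 = 0 → A_y = 904.3 lb.
ΣF_x = 0: no horizontal applied forces, so A_x = 0.

A_x = 0, A_y = 904.3 lb, B_y = 6876 lb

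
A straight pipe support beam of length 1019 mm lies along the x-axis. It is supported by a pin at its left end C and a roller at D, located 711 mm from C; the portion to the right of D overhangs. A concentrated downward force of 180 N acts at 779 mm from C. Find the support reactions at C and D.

C_x = 0, C_y = -17.22 N, D_y = 197.2 N

ΣM about C: D_y·711 − 180·779 = 0 → D_y = 140220/711 = 197.215 ≈ 197.2 N.
ΣF_y = 0: C_y + 197.215 − 180 = 0 → C_y = -17.22 N.
ΣF_x = 0: no horizontal applied forces, so C_x = 0.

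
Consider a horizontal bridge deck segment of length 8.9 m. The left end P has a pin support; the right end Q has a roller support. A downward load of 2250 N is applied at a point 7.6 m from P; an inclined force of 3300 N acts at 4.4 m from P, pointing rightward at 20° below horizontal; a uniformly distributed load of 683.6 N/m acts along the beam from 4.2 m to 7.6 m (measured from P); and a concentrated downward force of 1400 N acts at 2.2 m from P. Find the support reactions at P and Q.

P_x = -3101 N, P_y = 2737 N, Q_y = 4366 N

Resultant of the distributed load: 683.6 × 3.4 = 2324.24 N at 5.9 m from P.
Moments about P: Q_y·8.9 − 2250·7.6 − 3300·sin20°·4.4 − (683.6·3.4)·5.9 − 1400·2.2 = 0 → Q_y = 38859.1/8.9 = 4366.19 ≈ 4366 N.
ΣF_y = 0: P_y + 4366.19 − 2250 − 3300·sin20° − 683.6·3.4 − 1400 = 0 → P_y = 2737 N.
ΣF_x = 0: P_x + 3300·cos20° = 0 → P_x = -3101 N.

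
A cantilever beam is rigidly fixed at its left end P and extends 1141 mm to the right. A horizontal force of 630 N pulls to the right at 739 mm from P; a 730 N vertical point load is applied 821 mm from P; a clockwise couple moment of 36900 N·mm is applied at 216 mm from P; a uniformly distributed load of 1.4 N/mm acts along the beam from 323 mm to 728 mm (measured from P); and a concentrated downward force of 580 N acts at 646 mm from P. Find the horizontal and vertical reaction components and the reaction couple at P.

Resultant of the distributed load: 1.4 × 405 = 567 N at 525.5 mm from P.
ΣF_x = 0: P_x + 630 = 0 → P_x = -630.0 N.
ΣF_y = 0: P_y − 730 − 1.4·405 − 580 = 0 → P_y = 1877 N.
ΣM about P: M_P − 730·821 − 36900 − (1.4·405)·525.5 − 580·646 = 0 → M_P = 1309000 N·mm.

P_x = -630.0 N, P_y = 1877 N, M_P = 1309000 N·mm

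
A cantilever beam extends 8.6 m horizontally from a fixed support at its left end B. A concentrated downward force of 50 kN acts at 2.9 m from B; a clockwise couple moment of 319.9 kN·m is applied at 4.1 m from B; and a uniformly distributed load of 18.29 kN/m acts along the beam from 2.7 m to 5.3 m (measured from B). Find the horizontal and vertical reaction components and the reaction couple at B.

Resultant of the distributed load: 18.29 × 2.6 = 47.554 kN at 4 m from B.
ΣF_x = 0: B_x = 0.
ΣF_y = 0: B_y − 50 − 18.29·2.6 = 0 → B_y = 97.55 kN.
ΣM about B: M_B − 50·2.9 − 319.9 − (18.29·2.6)·4 = 0 → M_B = 655.1 kN·m.

B_x = 0, B_y = 97.55 kN, M_B = 655.1 kN·m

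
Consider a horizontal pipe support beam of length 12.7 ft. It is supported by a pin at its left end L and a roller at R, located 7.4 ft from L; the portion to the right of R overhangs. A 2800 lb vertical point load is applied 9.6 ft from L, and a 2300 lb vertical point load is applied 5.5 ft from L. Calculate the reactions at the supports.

Moments about L: R_y·7.4 − 2800·9.6 − 2300·5.5 = 0 → R_y = 39530/7.4 = 5341.89 ≈ 5342 lb.
ΣF_y = 0: L_y + 5341.89 − 2800 − 2300 = 0 → L_y = -241.9 lb.
ΣF_x = 0: no horizontal applied forces, so L_x = 0.

L_x = 0, L_y = -241.9 lb, R_y = 5342 lb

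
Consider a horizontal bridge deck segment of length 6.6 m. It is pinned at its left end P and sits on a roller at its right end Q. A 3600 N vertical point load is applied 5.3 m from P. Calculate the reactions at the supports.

Taking moments about P: Q_y·6.6 − 3600·5.3 = 0 → Q_y = 19080/6.6 = 2890.91 ≈ 2891 N.
ΣF_y = 0: P_y + 2890.91 − 3600 = 0 → P_y = 709.1 N.
ΣF_x = 0: no horizontal applied forces, so P_x = 0.

P_x = 0, P_y = 709.1 N, Q_y = 2891 N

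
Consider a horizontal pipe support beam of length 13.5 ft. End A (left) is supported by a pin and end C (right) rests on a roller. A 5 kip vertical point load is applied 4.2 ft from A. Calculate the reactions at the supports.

A_x = 0, A_y = 3.444 kip, C_y = 1.556 kip

Moments about A: C_y·13.5 − 5·4.2 = 0 → C_y = 21/13.5 = 1.55556 ≈ 1.556 kip.
ΣF_y = 0: A_y + 1.55556 − 5 = 0 → A_y = 3.444 kip.
ΣF_x = 0: no horizontal applied forces, so A_x = 0.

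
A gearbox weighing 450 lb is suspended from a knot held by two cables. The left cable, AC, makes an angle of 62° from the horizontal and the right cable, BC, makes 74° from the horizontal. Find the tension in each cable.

ΣF_x = 0: −T_AC·cos62° + T_BC·cos74° = 0 → T_BC = 1.70322·T_AC.
ΣF_y = 0: T_AC·sin62° + T_BC·sin74° = 450.
Substitute: T_AC·(0.882948 + 1.70322·0.961262) = 450 → T_AC = 178.558 ≈ 178.6 lb.
Then T_BC = 1.70322 × 178.558 = 304.1 lb.

T_AC = 178.6 lb, T_BC = 304.1 lb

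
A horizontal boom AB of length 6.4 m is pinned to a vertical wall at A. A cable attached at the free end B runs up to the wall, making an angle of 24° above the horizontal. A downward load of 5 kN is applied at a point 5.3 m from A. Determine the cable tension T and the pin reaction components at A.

T = 10.18 kN, A_x = 9.300 kN, A_y = 0.8594 kN

ΣM about A: T·sin24°·6.4 − 5·5.3 = 0 → T = 26.5/(6.4·0.406737) = 10.1801 ≈ 10.18 kN.
ΣF_x = 0: A_x − T·cos24° = 0 → A_x = 10.1801 × 0.913545 = 9.300 kN.
ΣF_y = 0: A_y + T·sin24° − 5 = 0 → A_y = 5 − 10.1801 × 0.406737 = 0.8594 kN.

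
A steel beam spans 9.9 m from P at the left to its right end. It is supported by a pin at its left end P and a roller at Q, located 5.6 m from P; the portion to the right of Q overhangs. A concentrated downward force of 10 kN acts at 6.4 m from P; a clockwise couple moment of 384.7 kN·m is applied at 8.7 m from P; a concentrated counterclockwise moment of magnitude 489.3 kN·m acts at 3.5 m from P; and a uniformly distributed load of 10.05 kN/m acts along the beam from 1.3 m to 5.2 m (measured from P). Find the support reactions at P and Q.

P_x = 0, P_y = 33.70 kN, Q_y = 15.50 kN

Resultant of the distributed load: 10.05 × 3.9 = 39.195 kN at 3.25 m from P.
Moments about P: Q_y·5.6 − 10·6.4 − 384.7 + 489.3 − (10.05·3.9)·3.25 = 0 → Q_y = 86.78375/5.6 = 15.4971 ≈ 15.50 kN.
ΣF_y = 0: P_y + 15.4971 − 10 − 10.05·3.9 = 0 → P_y = 33.70 kN.
ΣF_x = 0: no horizontal applied forces, so P_x = 0.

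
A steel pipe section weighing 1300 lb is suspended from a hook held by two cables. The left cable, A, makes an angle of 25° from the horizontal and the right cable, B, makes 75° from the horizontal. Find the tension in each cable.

T_A = 341.7 lb, T_B = 1196 lb

ΣF_x = 0: −T_A·cos25° + T_B·cos75° = 0 → T_B = 3.5017·T_A.
ΣF_y = 0: T_A·sin25° + T_B·sin75° = 1300.
Substitute: T_A·(0.422618 + 3.5017·0.965926) = 1300 → T_A = 341.656 ≈ 341.7 lb.
Then T_B = 3.5017 × 341.656 = 1196 lb.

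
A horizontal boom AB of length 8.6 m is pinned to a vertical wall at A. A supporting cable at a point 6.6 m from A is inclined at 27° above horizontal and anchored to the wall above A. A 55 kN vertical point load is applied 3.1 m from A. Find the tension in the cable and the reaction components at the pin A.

ΣM about A: T·sin27°·6.6 − 55·3.1 = 0 → T = 170.5/(6.6·0.45399) = 56.9029 ≈ 56.90 kN.
ΣF_x = 0: A_x − T·cos27° = 0 → A_x = 56.9029 × 0.891007 = 50.70 kN.
ΣF_y = 0: A_y + T·sin27° − 55 = 0 → A_y = 55 − 56.9029 × 0.45399 = 29.17 kN.

T = 56.90 kN, A_x = 50.70 kN, A_y = 29.17 kN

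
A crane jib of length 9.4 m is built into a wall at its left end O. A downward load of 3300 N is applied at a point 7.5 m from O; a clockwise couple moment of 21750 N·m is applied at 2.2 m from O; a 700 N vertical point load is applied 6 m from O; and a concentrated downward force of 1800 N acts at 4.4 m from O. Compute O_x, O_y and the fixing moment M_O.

O_x = 0, O_y = 5800 N, M_O = 58620 N·m

ΣF_x = 0: O_x = 0.
ΣF_y = 0: O_y − 3300 − 700 − 1800 = 0 → O_y = 5800 N.
ΣM about O: M_O − 3300·7.5 − 21750 − 700·6 − 1800·4.4 = 0 → M_O = 58620 N·m.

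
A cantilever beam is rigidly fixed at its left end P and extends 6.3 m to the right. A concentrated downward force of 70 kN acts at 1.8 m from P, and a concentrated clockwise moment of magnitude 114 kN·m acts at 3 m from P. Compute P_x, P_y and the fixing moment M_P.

ΣF_x = 0: P_x = 0.
ΣF_y = 0: P_y − 70 = 0 → P_y = 70.00 kN.
ΣM about P: M_P − 70·1.8 − 114 = 0 → M_P = 240.0 kN·m.

P_x = 0, P_y = 70.00 kN, M_P = 240.0 kN·m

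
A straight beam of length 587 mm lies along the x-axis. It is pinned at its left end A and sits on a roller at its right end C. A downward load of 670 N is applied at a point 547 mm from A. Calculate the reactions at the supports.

A_x = 0, A_y = 45.66 N, C_y = 624.3 N

Moments about A: C_y·587 − 670·547 = 0 → C_y = 366490/587 = 624.344 ≈ 624.3 N.
ΣF_y = 0: A_y + 624.344 − 670 = 0 → A_y = 45.66 N.
ΣF_x = 0: no horizontal applied forces, so A_x = 0.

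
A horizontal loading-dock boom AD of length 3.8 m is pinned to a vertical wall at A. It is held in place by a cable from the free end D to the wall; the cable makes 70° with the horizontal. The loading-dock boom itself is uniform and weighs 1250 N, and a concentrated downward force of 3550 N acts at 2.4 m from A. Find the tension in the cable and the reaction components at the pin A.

ΣM about A: T·sin70°·3.8 − 1250·1.9 − 3550·2.4 = 0 → T = 10895/(3.8·0.939693) = 3051.11 ≈ 3051 N.
ΣF_x = 0: A_x − T·cos70° = 0 → A_x = 3051.11 × 0.34202 = 1044 N.
ΣF_y = 0: A_y + T·sin70° − 1250 − 3550 = 0 → A_y = 4800 − 3051.11 × 0.939693 = 1933 N.

T = 3051 N, A_x = 1044 N, A_y = 1933 N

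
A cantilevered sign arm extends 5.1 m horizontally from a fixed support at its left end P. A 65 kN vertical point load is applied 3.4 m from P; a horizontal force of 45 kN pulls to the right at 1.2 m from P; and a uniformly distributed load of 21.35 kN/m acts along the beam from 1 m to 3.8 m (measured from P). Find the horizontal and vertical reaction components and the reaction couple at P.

Resultant of the distributed load: 21.35 × 2.8 = 59.78 kN at 2.4 m from P.
ΣF_x = 0: P_x + 45 = 0 → P_x = -45.00 kN.
ΣF_y = 0: P_y − 65 − 21.35·2.8 = 0 → P_y = 124.8 kN.
ΣM about P: M_P − 65·3.4 − (21.35·2.8)·2.4 = 0 → M_P = 364.5 kN·m.

P_x = -45.00 kN, P_y = 124.8 kN, M_P = 364.5 kN·m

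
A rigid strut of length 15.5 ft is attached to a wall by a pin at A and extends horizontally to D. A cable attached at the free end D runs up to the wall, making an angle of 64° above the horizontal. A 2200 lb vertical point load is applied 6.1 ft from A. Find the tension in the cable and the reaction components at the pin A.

ΣM about A: T·sin64°·15.5 − 2200·6.1 = 0 → T = 13420/(15.5·0.898794) = 963.298 ≈ 963.3 lb.
ΣF_x = 0: A_x − T·cos64° = 0 → A_x = 963.298 × 0.438371 = 422.3 lb.
ΣF_y = 0: A_y + T·sin64° − 2200 = 0 → A_y = 2200 − 963.298 × 0.898794 = 1334 lb.

T = 963.3 lb, A_x = 422.3 lb, A_y = 1334 lb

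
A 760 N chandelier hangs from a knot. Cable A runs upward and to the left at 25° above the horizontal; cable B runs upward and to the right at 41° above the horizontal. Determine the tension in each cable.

T_A = 627.9 N, T_B = 754.0 N

ΣF_x = 0: −T_A·cos25° + T_B·cos41° = 0 → T_B = 1.20087·T_A.
ΣF_y = 0: T_A·sin25° + T_B·sin41° = 760.
Substitute: T_A·(0.422618 + 1.20087·0.656059) = 760 → T_A = 627.861 ≈ 627.9 N.
Then T_B = 1.20087 × 627.861 = 754.0 N.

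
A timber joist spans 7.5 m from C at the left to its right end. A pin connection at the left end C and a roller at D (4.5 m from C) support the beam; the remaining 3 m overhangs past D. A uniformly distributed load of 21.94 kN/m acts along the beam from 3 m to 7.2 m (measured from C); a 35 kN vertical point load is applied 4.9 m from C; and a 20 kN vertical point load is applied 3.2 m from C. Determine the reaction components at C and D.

Resultant of the distributed load: 21.94 × 4.2 = 92.148 kN at 5.1 m from C.
ΣM about C: D_y·4.5 − (21.94·4.2)·5.1 − 35·4.9 − 20·3.2 = 0 → D_y = 705.4548/4.5 = 156.768 ≈ 156.8 kN.
ΣF_y = 0: C_y + 156.768 − 21.94·4.2 − 35 − 20 = 0 → C_y = -9.620 kN.
ΣF_x = 0: no horizontal applied forces, so C_x = 0.

C_x = 0, C_y = -9.620 kN, D_y = 156.8 kN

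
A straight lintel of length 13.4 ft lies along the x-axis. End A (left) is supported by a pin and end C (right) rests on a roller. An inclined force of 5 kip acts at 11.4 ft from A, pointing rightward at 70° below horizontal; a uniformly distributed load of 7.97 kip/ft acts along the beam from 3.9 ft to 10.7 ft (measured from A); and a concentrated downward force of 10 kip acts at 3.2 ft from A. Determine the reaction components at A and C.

A_x = -1.710 kip, A_y = 32.98 kip, C_y = 35.91 kip

Resultant of the distributed load: 7.97 × 6.8 = 54.196 kip at 7.3 ft from A.
ΣM about A: C_y·13.4 − 5·sin70°·11.4 − (7.97·6.8)·7.3 − 10·3.2 = 0 → C_y = 481.193/13.4 = 35.9099 ≈ 35.91 kip.
ΣF_y = 0: A_y + 35.9099 − 5·sin70° − 7.97·6.8 − 10 = 0 → A_y = 32.98 kip.
ΣF_x = 0: A_x + 5·cos70° = 0 → A_x = -1.710 kip.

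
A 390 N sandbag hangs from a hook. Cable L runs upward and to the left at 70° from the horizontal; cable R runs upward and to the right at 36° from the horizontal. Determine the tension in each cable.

ΣF_x = 0: −T_L·cos70° + T_R·cos36° = 0 → T_R = 0.42276·T_L.
ΣF_y = 0: T_L·sin70° + T_R·sin36° = 390.
Substitute: T_L·(0.939693 + 0.42276·0.587785) = 390 → T_L = 328.232 ≈ 328.2 N.
Then T_R = 0.42276 × 328.232 = 138.8 N.

T_L = 328.2 N, T_R = 138.8 N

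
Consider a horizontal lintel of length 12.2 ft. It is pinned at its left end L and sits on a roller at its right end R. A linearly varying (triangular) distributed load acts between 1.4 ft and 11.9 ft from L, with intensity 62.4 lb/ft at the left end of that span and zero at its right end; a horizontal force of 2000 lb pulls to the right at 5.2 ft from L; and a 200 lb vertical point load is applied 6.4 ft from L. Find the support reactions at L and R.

L_x = -2000 lb, L_y = 291.1 lb, R_y = 236.5 lb

Resultant of the triangular load: ½ × 62.4 × 10.5 = 327.6 lb, acting at 4.9 ft from L (one-third of the span from the peak).
Moments about L: R_y·12.2 − (½·62.4·10.5)·4.9 − 200·6.4 = 0 → R_y = 2885.24/12.2 = 236.495 ≈ 236.5 lb.
ΣF_y = 0: L_y + 236.495 − ½·62.4·10.5 − 200 = 0 → L_y = 291.1 lb.
ΣF_x = 0: L_x + 2000 = 0 → L_x = -2000 lb.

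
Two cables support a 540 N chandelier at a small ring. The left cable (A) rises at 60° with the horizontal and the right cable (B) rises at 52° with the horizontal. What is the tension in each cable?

T_A = 358.6 N, T_B = 291.2 N

ΣF_x = 0: −T_A·cos60° + T_B·cos52° = 0 → T_B = 0.812135·T_A.
ΣF_y = 0: T_A·sin60° + T_B·sin52° = 540.
Substitute: T_A·(0.866025 + 0.812135·0.788011) = 540 → T_A = 358.567 ≈ 358.6 N.
Then T_B = 0.812135 × 358.567 = 291.2 N.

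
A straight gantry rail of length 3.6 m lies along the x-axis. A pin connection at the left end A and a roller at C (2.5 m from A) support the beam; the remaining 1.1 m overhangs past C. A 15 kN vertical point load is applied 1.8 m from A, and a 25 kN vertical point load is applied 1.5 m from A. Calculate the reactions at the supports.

A_x = 0, A_y = 14.20 kN, C_y = 25.80 kN

Taking moments about A: C_y·2.5 − 15·1.8 − 25·1.5 = 0 → C_y = 64.5/2.5 = 25.80 kN.
ΣF_y = 0: A_y + 25.8 − 15 − 25 = 0 → A_y = 14.20 kN.
ΣF_x = 0: no horizontal applied forces, so A_x = 0.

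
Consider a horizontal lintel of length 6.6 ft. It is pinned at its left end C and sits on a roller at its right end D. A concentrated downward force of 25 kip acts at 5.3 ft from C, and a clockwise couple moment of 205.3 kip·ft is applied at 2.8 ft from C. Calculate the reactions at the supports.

C_x = 0, C_y = -26.18 kip, D_y = 51.18 kip

ΣM about C: D_y·6.6 − 25·5.3 − 205.3 = 0 → D_y = 337.8/6.6 = 51.1818 ≈ 51.18 kip.
ΣF_y = 0: C_y + 51.1818 − 25 = 0 → C_y = -26.18 kip.
ΣF_x = 0: no horizontal applied forces, so C_x = 0.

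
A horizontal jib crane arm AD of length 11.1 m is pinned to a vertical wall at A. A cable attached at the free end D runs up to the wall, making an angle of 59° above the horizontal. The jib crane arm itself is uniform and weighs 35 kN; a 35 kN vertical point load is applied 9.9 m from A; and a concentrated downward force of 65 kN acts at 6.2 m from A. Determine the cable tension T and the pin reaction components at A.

ΣM about A: T·sin59°·11.1 − 35·5.55 − 35·9.9 − 65·6.2 = 0 → T = 943.75/(11.1·0.857167) = 99.1901 ≈ 99.19 kN.
ΣF_x = 0: A_x − T·cos59° = 0 → A_x = 99.1901 × 0.515038 = 51.09 kN.
ΣF_y = 0: A_y + T·sin59° − 35 − 35 − 65 = 0 → A_y = 135 − 99.1901 × 0.857167 = 49.98 kN.

T = 99.19 kN, A_x = 51.09 kN, A_y = 49.98 kN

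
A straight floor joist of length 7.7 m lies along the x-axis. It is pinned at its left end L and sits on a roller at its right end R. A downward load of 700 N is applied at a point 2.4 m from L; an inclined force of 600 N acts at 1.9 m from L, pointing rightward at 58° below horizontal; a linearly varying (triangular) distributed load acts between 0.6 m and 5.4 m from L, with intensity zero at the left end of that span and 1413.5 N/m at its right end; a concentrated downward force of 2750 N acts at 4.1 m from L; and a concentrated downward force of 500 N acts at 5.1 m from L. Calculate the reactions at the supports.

L_x = -318.0 N, L_y = 4038 N, R_y = 3813 N

Resultant of the triangular load: ½ × 1413.5 × 4.8 = 3392.4 N, acting at 3.8 m from L (one-third of the span from the peak).
ΣM about L: R_y·7.7 − 700·2.4 − 600·sin58°·1.9 − (½·1413.5·4.8)·3.8 − 2750·4.1 − 500·5.1 = 0 → R_y = 29362.9/7.7 = 3813.36 ≈ 3813 N.
ΣF_y = 0: L_y + 3813.36 − 700 − 600·sin58° − ½·1413.5·4.8 − 2750 − 500 = 0 → L_y = 4038 N.
ΣF_x = 0: L_x + 600·cos58° = 0 → L_x = -318.0 N.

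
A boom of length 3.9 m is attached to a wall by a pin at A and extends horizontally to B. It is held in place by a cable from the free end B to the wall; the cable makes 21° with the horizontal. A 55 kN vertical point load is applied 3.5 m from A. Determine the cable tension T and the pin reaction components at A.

T = 137.7 kN, A_x = 128.6 kN, A_y = 5.641 kN

ΣM about A: T·sin21°·3.9 − 55·3.5 = 0 → T = 192.5/(3.9·0.358368) = 137.733 ≈ 137.7 kN.
ΣF_x = 0: A_x − T·cos21° = 0 → A_x = 137.733 × 0.93358 = 128.6 kN.
ΣF_y = 0: A_y + T·sin21° − 55 = 0 → A_y = 55 − 137.733 × 0.358368 = 5.641 kN.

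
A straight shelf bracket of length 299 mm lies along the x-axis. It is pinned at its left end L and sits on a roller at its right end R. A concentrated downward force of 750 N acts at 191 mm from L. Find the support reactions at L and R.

L_x = 0, L_y = 270.9 N, R_y = 479.1 N

Moments about L: R_y·299 − 750·191 = 0 → R_y = 143250/299 = 479.097 ≈ 479.1 N.
ΣF_y = 0: L_y + 479.097 − 750 = 0 → L_y = 270.9 N.
ΣF_x = 0: no horizontal applied forces, so L_x = 0.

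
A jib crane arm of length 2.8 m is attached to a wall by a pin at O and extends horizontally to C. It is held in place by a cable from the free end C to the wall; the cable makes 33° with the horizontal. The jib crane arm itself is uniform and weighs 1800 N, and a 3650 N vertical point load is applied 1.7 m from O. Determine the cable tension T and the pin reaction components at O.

T = 5721 N, O_x = 4798 N, O_y = 2334 N

ΣM about O: T·sin33°·2.8 − 1800·1.4 − 3650·1.7 = 0 → T = 8725/(2.8·0.544639) = 5721.35 ≈ 5721 N.
ΣF_x = 0: O_x − T·cos33° = 0 → O_x = 5721.35 × 0.838671 = 4798 N.
ΣF_y = 0: O_y + T·sin33° − 1800 − 3650 = 0 → O_y = 5450 − 5721.35 × 0.544639 = 2334 N.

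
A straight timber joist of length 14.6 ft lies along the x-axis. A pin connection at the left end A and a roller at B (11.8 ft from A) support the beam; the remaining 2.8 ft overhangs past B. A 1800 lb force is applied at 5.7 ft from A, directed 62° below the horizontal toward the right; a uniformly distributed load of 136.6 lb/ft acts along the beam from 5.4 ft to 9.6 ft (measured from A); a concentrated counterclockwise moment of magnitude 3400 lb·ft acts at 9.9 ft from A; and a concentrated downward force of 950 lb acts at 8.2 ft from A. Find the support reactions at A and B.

Resultant of the distributed load: 136.6 × 4.2 = 573.72 lb at 7.5 ft from A.
Moments about A: B_y·11.8 − 1800·sin62°·5.7 − (136.6·4.2)·7.5 + 3400 − 950·8.2 = 0 → B_y = 17751.9/11.8 = 1504.4 ≈ 1504 lb.
ΣF_y = 0: A_y + 1504.4 − 1800·sin62° − 136.6·4.2 − 950 = 0 → A_y = 1609 lb.
ΣF_x = 0: A_x + 1800·cos62° = 0 → A_x = -845.0 lb.

A_x = -845.0 lb, A_y = 1609 lb, B_y = 1504 lb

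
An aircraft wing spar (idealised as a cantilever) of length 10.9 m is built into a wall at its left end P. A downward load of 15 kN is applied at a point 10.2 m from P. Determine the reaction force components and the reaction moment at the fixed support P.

P_x = 0, P_y = 15.00 kN, M_P = 153.0 kN·m

ΣF_x = 0: P_x = 0.
ΣF_y = 0: P_y − 15 = 0 → P_y = 15.00 kN.
ΣM about P: M_P − 15·10.2 = 0 → M_P = 153.0 kN·m.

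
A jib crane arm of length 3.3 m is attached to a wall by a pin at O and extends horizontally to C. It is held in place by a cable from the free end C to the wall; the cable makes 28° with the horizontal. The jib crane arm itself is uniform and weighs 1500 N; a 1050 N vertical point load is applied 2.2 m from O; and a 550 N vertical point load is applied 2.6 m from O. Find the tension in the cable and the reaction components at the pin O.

ΣM about O: T·sin28°·3.3 − 1500·1.65 − 1050·2.2 − 550·2.6 = 0 → T = 6215/(3.3·0.469472) = 4011.6 ≈ 4012 N.
ΣF_x = 0: O_x − T·cos28° = 0 → O_x = 4011.6 × 0.882948 = 3542 N.
ΣF_y = 0: O_y + T·sin28° − 1500 − 1050 − 550 = 0 → O_y = 3100 − 4011.6 × 0.469472 = 1217 N.

T = 4012 N, O_x = 3542 N, O_y = 1217 N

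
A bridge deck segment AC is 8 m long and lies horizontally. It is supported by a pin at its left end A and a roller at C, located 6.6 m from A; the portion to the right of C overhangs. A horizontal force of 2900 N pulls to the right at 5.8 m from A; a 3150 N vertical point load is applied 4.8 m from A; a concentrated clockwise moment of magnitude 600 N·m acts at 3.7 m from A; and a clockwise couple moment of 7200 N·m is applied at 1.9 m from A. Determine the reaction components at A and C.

A_x = -2900 N, A_y = -322.7 N, C_y = 3473 N

Moments about A: C_y·6.6 − 3150·4.8 − 600 − 7200 = 0 → C_y = 22920/6.6 = 3472.73 ≈ 3473 N.
ΣF_y = 0: A_y + 3472.73 − 3150 = 0 → A_y = -322.7 N.
ΣF_x = 0: A_x + 2900 = 0 → A_x = -2900 N.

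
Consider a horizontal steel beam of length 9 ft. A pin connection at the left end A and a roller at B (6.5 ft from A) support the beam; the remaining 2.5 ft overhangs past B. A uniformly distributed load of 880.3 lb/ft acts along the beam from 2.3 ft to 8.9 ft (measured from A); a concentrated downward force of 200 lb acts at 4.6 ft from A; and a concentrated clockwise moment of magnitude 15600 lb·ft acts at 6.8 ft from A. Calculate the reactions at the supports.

A_x = 0, A_y = -1537 lb, B_y = 7547 lb

Resultant of the distributed load: 880.3 × 6.6 = 5809.98 lb at 5.6 ft from A.
Taking moments about A: B_y·6.5 − (880.3·6.6)·5.6 − 200·4.6 − 15600 = 0 → B_y = 49055.888/6.5 = 7547.06 ≈ 7547 lb.
ΣF_y = 0: A_y + 7547.06 − 880.3·6.6 − 200 = 0 → A_y = -1537 lb.
ΣF_x = 0: no horizontal applied forces, so A_x = 0.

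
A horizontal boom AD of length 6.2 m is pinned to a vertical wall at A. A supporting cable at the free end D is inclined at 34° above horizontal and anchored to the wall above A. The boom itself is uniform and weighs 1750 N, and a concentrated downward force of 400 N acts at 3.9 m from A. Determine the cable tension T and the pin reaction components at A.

ΣM about A: T·sin34°·6.2 − 1750·3.1 − 400·3.9 = 0 → T = 6985/(6.2·0.559193) = 2014.71 ≈ 2015 N.
ΣF_x = 0: A_x − T·cos34° = 0 → A_x = 2014.71 × 0.829038 = 1670 N.
ΣF_y = 0: A_y + T·sin34° − 1750 − 400 = 0 → A_y = 2150 − 2014.71 × 0.559193 = 1023 N.

T = 2015 N, A_x = 1670 N, A_y = 1023 N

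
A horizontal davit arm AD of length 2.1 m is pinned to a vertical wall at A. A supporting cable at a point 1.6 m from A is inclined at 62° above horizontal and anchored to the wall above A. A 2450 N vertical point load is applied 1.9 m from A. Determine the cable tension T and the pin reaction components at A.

T = 3295 N, A_x = 1547 N, A_y = -459.4 N

ΣM about A: T·sin62°·1.6 − 2450·1.9 = 0 → T = 4655/(1.6·0.882948) = 3295.07 ≈ 3295 N.
ΣF_x = 0: A_x − T·cos62° = 0 → A_x = 3295.07 × 0.469472 = 1547 N.
ΣF_y = 0: A_y + T·sin62° − 2450 = 0 → A_y = 2450 − 3295.07 × 0.882948 = -459.4 N.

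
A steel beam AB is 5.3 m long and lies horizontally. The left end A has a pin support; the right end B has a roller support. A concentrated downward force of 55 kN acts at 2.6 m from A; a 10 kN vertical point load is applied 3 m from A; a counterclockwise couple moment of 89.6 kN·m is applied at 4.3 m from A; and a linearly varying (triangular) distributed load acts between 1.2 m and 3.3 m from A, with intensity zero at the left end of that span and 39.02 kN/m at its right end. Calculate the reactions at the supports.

Resultant of the triangular load: ½ × 39.02 × 2.1 = 40.971 kN, acting at 2.6 m from A (one-third of the span from the peak).
Taking moments about A: B_y·5.3 − 55·2.6 − 10·3 + 89.6 − (½·39.02·2.1)·2.6 = 0 → B_y = 189.9246/5.3 = 35.8348 ≈ 35.83 kN.
ΣF_y = 0: A_y + 35.8348 − 55 − 10 − ½·39.02·2.1 = 0 → A_y = 70.14 kN.
ΣF_x = 0: no horizontal applied forces, so A_x = 0.

A_x = 0, A_y = 70.14 kN, B_y = 35.83 kN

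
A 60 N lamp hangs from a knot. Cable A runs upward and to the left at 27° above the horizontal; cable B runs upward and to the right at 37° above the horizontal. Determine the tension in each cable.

ΣF_x = 0: −T_A·cos27° + T_B·cos37° = 0 → T_B = 1.11566·T_A.
ΣF_y = 0: T_A·sin27° + T_B·sin37° = 60.
Substitute: T_A·(0.45399 + 1.11566·0.601815) = 60 → T_A = 53.3139 ≈ 53.31 N.
Then T_B = 1.11566 × 53.3139 = 59.48 N.

T_A = 53.31 N, T_B = 59.48 N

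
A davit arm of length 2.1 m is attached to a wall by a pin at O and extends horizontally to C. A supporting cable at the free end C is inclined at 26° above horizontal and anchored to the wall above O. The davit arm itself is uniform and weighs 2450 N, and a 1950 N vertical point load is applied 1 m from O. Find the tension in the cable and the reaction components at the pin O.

T = 4913 N, O_x = 4415 N, O_y = 2246 N

ΣM about O: T·sin26°·2.1 − 2450·1.05 − 1950·1 = 0 → T = 4522.5/(2.1·0.438371) = 4912.67 ≈ 4913 N.
ΣF_x = 0: O_x − T·cos26° = 0 → O_x = 4912.67 × 0.898794 = 4415 N.
ΣF_y = 0: O_y + T·sin26° − 2450 − 1950 = 0 → O_y = 4400 − 4912.67 × 0.438371 = 2246 N.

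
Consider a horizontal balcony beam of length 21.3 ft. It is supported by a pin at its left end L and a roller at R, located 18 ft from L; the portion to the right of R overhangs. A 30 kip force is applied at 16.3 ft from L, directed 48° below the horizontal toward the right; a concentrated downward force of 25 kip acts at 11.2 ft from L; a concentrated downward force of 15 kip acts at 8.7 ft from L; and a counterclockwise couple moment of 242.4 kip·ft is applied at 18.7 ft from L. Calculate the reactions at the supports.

L_x = -20.07 kip, L_y = 32.77 kip, R_y = 29.53 kip

ΣM about L: R_y·18 − 30·sin48°·16.3 − 25·11.2 − 15·8.7 + 242.4 = 0 → R_y = 531.498/18 = 29.5277 ≈ 29.53 kip.
ΣF_y = 0: L_y + 29.5277 − 30·sin48° − 25 − 15 = 0 → L_y = 32.77 kip.
ΣF_x = 0: L_x + 30·cos48° = 0 → L_x = -20.07 kip.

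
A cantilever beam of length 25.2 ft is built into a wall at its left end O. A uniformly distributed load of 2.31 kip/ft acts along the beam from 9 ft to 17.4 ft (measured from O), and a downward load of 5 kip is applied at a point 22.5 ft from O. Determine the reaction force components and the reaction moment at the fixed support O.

O_x = 0, O_y = 24.40 kip, M_O = 368.6 kip·ft

Resultant of the distributed load: 2.31 × 8.4 = 19.404 kip at 13.2 ft from O.
ΣF_x = 0: O_x = 0.
ΣF_y = 0: O_y − 2.31·8.4 − 5 = 0 → O_y = 24.40 kip.
ΣM about O: M_O − (2.31·8.4)·13.2 − 5·22.5 = 0 → M_O = 368.6 kip·ft.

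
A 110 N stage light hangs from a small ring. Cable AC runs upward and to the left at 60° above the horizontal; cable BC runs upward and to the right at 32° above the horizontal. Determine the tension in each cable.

ΣF_x = 0: −T_AC·cos60° + T_BC·cos32° = 0 → T_BC = 0.589589·T_AC.
ΣF_y = 0: T_AC·sin60° + T_BC·sin32° = 110.
Substitute: T_AC·(0.866025 + 0.589589·0.529919) = 110 → T_AC = 93.3422 ≈ 93.34 N.
Then T_BC = 0.589589 × 93.3422 = 55.03 N.

T_AC = 93.34 N, T_BC = 55.03 N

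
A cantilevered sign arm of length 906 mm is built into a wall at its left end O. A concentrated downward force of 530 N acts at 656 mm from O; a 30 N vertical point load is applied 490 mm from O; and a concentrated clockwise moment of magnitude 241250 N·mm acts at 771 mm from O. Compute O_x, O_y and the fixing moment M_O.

ΣF_x = 0: O_x = 0.
ΣF_y = 0: O_y − 530 − 30 = 0 → O_y = 560.0 N.
ΣM about O: M_O − 530·656 − 30·490 − 241250 = 0 → M_O = 603600 N·mm.

O_x = 0, O_y = 560.0 N, M_O = 603600 N·mm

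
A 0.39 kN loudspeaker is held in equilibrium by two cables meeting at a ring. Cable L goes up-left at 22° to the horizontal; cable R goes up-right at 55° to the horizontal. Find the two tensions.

ΣF_x = 0: −T_L·cos22° + T_R·cos55° = 0 → T_R = 1.6165·T_L.
ΣF_y = 0: T_L·sin22° + T_R·sin55° = 0.39.
Substitute: T_L·(0.374607 + 1.6165·0.819152) = 0.39 → T_L = 0.229578 ≈ 0.2296 kN.
Then T_R = 1.6165 × 0.229578 = 0.3711 kN.

T_L = 0.2296 kN, T_R = 0.3711 kN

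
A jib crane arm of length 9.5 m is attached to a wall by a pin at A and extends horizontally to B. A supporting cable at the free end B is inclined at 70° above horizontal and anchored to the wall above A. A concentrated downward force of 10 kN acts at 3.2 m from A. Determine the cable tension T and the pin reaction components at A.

T = 3.585 kN, A_x = 1.226 kN, A_y = 6.632 kN

ΣM about A: T·sin70°·9.5 − 10·3.2 = 0 → T = 32/(9.5·0.939693) = 3.5846 ≈ 3.585 kN.
ΣF_x = 0: A_x − T·cos70° = 0 → A_x = 3.5846 × 0.34202 = 1.226 kN.
ΣF_y = 0: A_y + T·sin70° − 10 = 0 → A_y = 10 − 3.5846 × 0.939693 = 6.632 kN.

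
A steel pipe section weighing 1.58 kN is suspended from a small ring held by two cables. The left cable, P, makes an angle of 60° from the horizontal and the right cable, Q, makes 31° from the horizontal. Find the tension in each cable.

T_P = 1.355 kN, T_Q = 0.7901 kN

ΣF_x = 0: −T_P·cos60° + T_Q·cos31° = 0 → T_Q = 0.583317·T_P.
ΣF_y = 0: T_P·sin60° + T_Q·sin31° = 1.58.
Substitute: T_P·(0.866025 + 0.583317·0.515038) = 1.58 → T_P = 1.35453 ≈ 1.355 kN.
Then T_Q = 0.583317 × 1.35453 = 0.7901 kN.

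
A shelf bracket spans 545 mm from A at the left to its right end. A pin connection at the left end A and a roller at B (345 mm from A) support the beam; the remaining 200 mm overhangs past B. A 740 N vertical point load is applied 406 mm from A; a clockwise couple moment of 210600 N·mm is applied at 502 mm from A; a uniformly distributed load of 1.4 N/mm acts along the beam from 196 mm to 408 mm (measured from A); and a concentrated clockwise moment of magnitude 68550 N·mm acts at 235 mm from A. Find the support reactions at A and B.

A_x = 0, A_y = -903.0 N, B_y = 1940 N

Resultant of the distributed load: 1.4 × 212 = 296.8 N at 302 mm from A.
ΣM about A: B_y·345 − 740·406 − 210600 − (1.4·212)·302 − 68550 = 0 → B_y = 669223.6/345 = 1939.78 ≈ 1940 N.
ΣF_y = 0: A_y + 1939.78 − 740 − 1.4·212 = 0 → A_y = -903.0 N.
ΣF_x = 0: no horizontal applied forces, so A_x = 0.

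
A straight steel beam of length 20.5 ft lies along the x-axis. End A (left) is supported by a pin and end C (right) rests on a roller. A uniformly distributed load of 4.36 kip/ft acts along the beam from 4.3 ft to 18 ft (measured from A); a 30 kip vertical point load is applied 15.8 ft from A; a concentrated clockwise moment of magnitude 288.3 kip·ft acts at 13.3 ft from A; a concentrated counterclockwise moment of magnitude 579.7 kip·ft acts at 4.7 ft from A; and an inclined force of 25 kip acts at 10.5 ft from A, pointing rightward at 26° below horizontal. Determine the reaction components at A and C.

Resultant of the distributed load: 4.36 × 13.7 = 59.732 kip at 11.15 ft from A.
Taking moments about A: C_y·20.5 − (4.36·13.7)·11.15 − 30·15.8 − 288.3 + 579.7 − 25·sin26°·10.5 = 0 → C_y = 963.684/20.5 = 47.009 ≈ 47.01 kip.
ΣF_y = 0: A_y + 47.009 − 4.36·13.7 − 30 − 25·sin26° = 0 → A_y = 53.68 kip.
ΣF_x = 0: A_x + 25·cos26° = 0 → A_x = -22.47 kip.

A_x = -22.47 kip, A_y = 53.68 kip, C_y = 47.01 kip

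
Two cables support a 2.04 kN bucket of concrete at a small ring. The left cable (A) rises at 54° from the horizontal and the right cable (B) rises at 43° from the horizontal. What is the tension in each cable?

ΣF_x = 0: −T_A·cos54° + T_B·cos43° = 0 → T_B = 0.803695·T_A.
ΣF_y = 0: T_A·sin54° + T_B·sin43° = 2.04.
Substitute: T_A·(0.809017 + 0.803695·0.681998) = 2.04 → T_A = 1.50317 ≈ 1.503 kN.
Then T_B = 0.803695 × 1.50317 = 1.208 kN.

T_A = 1.503 kN, T_B = 1.208 kN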